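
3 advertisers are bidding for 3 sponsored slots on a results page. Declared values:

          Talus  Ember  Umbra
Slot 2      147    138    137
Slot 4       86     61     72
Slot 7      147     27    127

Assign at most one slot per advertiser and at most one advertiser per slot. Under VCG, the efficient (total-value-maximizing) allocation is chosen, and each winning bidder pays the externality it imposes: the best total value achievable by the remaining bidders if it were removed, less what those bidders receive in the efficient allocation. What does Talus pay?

Talus pays $55.

Efficient allocation: Talus→Slot 7 ($147), Ember→Slot 2 ($138), Umbra→Slot 4 ($72); total welfare W = $357.
Talus receives Slot 7 at value $147, so the others get W − 147 = $210.
Without Talus: best allocation of the remaining 2 bidders over all 3 slots is Ember→Slot 2 ($138), Umbra→Slot 7 ($127), total $265.
VCG payment = (others' best without Talus) − (others' welfare with Talus) = 265 − 210 = $55.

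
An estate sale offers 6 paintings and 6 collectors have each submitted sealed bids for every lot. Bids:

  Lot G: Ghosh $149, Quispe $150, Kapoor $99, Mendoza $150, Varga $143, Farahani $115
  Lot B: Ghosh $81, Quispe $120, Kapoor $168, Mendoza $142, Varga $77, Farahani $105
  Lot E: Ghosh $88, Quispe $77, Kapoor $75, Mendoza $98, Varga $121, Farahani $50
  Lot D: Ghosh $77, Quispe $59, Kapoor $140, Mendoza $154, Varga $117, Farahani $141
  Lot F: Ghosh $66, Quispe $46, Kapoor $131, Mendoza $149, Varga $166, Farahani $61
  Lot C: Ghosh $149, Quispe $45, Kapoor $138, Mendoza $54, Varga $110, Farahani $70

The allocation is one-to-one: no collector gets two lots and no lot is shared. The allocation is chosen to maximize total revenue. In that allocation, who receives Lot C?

Optimal: Ghosh→Lot C ($149), Quispe→Lot G ($150), Kapoor→Lot B ($168), Mendoza→Lot F ($149), Varga→Lot E ($121), Farahani→Lot D ($141) — total 149+150+168+149+121+141 = $878.
Row-greedy (each collector in turn takes its best remaining lot) gives $749, worse by 129.
Next-best assignment: Ghosh→Lot C, Quispe→Lot G, Kapoor→Lot B, Mendoza→Lot E, Varga→Lot F, Farahani→Lot D = $872.
Swapping Kapoor↔Varga (Kapoor→Lot E $75, Varga→Lot B $77) loses 137.
No other one-to-one assignment exceeds $878.
Ghosh's own top lot is Lot G ($149), but forcing Ghosh→Lot G and reassigning the rest optimally gives only $818 — worse by 60.

Ghosh receives Lot C.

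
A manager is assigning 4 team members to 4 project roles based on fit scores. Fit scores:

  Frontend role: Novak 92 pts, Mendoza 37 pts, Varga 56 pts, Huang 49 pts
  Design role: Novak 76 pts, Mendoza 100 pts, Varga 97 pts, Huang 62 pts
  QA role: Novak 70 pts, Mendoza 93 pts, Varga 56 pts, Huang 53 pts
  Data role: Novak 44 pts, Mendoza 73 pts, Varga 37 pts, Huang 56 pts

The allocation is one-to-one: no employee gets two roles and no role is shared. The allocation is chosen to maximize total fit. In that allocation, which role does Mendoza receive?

Optimal: Novak→Frontend role (92 pts), Mendoza→QA role (93 pts), Varga→Design role (97 pts), Huang→Data role (56 pts) — total 92+93+97+56 = 338 pts.
Column-greedy (each role in turn goes to its best remaining employee) gives 304 pts, worse by 34.
Next-best assignment: Novak→Frontend role, Mendoza→Data role, Varga→Design role, Huang→QA role = 315 pts.
Mendoza's own top role is Design role (100 pts), but forcing Mendoza→Design role and reassigning the rest optimally gives only 304 pts — worse by 34.

Mendoza receives QA role.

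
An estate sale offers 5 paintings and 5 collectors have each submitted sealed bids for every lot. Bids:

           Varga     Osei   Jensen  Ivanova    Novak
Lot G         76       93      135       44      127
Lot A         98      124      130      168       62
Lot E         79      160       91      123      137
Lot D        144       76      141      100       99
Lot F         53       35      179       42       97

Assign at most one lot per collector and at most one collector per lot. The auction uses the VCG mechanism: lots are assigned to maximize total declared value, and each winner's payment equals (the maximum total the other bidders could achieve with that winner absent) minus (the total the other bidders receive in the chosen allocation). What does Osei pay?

Osei pays $10.

Efficient allocation: Varga→Lot D ($144), Osei→Lot E ($160), Jensen→Lot F ($179), Ivanova→Lot A ($168), Novak→Lot G ($127); total welfare W = $778.
Osei receives Lot E at value $160, so the others get W − 160 = $618.
Without Osei: best allocation of the remaining 4 bidders over all 5 lots is Varga→Lot D ($144), Jensen→Lot F ($179), Ivanova→Lot A ($168), Novak→Lot E ($137), total $628.
VCG payment = (others' best without Osei) − (others' welfare with Osei) = 628 − 618 = $10.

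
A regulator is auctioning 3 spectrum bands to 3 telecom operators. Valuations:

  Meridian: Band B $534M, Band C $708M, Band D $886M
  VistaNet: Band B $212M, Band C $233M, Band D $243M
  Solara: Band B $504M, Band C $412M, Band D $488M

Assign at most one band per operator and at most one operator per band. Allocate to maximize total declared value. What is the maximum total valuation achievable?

Treat this as an assignment problem: match each operator to one band.
Optimal: Meridian→Band D ($886M), VistaNet→Band C ($233M), Solara→Band B ($504M) — total 886+233+504 = $1623M.
Next-best assignment: Meridian→Band D, VistaNet→Band B, Solara→Band C = $1510M.
No other one-to-one assignment exceeds $1623M.

Maximum total: $1623M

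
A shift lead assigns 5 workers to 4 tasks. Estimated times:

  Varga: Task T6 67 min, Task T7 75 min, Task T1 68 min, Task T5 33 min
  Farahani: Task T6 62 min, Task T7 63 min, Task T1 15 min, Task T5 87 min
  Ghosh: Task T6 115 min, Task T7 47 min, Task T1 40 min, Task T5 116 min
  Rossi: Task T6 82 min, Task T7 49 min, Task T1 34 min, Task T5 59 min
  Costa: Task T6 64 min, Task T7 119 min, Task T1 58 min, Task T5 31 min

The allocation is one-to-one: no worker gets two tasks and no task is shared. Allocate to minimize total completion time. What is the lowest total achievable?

Min total: 159 min

This is a one-to-one assignment (minimum-cost bipartite matching).
Optimal: Costa→Task T6 (64 min), Ghosh→Task T7 (47 min), Farahani→Task T1 (15 min), Varga→Task T5 (33 min) — total 64+47+15+33 = 159 min.
Row-greedy (each worker in turn takes its cheapest remaining task) gives 177 min, worse by 18.
No other one-to-one assignment undercuts 159 min.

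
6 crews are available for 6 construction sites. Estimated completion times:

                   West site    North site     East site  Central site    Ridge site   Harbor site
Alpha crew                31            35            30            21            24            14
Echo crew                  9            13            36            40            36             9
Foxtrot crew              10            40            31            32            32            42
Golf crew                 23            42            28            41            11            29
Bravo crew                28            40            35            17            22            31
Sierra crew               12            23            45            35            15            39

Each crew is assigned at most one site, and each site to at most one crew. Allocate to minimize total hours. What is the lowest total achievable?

Treat this as an assignment problem: match each crew to one site.
Optimal: Alpha crew→Harbor site (14 hours), Echo crew→North site (13 hours), Foxtrot crew→West site (10 hours), Golf crew→East site (28 hours), Bravo crew→Central site (17 hours), Sierra crew→Ridge site (15 hours) — total 14+13+10+28+17+15 = 97 hours.
Column-greedy (each site in turn goes to its cheapest remaining crew) gives 143 hours, worse by 46.
Next-best assignment: Alpha crew→Harbor site, Echo crew→North site, Foxtrot crew→East site, Golf crew→Ridge site, Bravo crew→Central site, Sierra crew→West site = 98 hours.
Every other assignment is strictly worse.

Min total: 97 hours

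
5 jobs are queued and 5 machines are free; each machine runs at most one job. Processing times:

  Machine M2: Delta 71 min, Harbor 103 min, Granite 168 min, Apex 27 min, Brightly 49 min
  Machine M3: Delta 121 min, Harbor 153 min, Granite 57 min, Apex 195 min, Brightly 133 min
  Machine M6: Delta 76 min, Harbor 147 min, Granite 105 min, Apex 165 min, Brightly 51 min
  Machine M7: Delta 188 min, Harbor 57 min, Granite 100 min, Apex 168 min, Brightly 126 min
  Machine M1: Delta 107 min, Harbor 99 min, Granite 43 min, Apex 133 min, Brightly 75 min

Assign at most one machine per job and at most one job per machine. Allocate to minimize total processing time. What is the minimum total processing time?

Optimal: Delta→Machine M6 (76 min), Harbor→Machine M7 (57 min), Granite→Machine M3 (57 min), Apex→Machine M2 (27 min), Brightly→Machine M1 (75 min) — total 76+57+57+27+75 = 292 min.
Row-greedy (each job in turn takes its cheapest remaining machine) gives 469 min, worse by 177.

Minimum total: 292 min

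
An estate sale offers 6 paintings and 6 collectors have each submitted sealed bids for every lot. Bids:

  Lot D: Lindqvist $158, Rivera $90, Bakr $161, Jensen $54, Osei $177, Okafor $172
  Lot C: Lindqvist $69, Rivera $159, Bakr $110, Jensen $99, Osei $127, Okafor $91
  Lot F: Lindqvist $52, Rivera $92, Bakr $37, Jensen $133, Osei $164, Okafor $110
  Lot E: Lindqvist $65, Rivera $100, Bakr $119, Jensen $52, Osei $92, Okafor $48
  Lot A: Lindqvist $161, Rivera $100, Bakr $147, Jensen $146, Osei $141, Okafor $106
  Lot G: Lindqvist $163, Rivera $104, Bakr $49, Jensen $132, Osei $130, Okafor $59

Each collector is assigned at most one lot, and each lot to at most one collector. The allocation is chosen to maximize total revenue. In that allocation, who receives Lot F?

Optimal: Lindqvist→Lot G ($163), Rivera→Lot C ($159), Bakr→Lot E ($119), Jensen→Lot A ($146), Osei→Lot F ($164), Okafor→Lot D ($172) — total 163+159+119+146+164+172 = $923.
Max-entry greedy (repeatedly take the single best remaining cell) gives $827, worse by 96.
Osei's own top lot is Lot D ($177), but forcing Osei→Lot D and reassigning the rest optimally gives only $874 — worse by 49.

Osei receives Lot F.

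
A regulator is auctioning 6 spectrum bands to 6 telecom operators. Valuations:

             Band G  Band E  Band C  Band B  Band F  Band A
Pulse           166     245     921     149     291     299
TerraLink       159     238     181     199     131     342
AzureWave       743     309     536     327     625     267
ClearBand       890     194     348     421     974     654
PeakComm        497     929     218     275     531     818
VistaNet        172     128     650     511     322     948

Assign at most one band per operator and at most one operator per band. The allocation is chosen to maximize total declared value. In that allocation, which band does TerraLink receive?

TerraLink receives Band B.

Optimal: Pulse→Band C ($921M), TerraLink→Band B ($199M), AzureWave→Band G ($743M), ClearBand→Band F ($974M), PeakComm→Band E ($929M), VistaNet→Band A ($948M) — total 921+199+743+974+929+948 = $4714M.
Column-greedy (each band in turn goes to its best remaining operator) gives $4218M, worse by 496.
Next-best assignment: Pulse→Band C, TerraLink→Band B, AzureWave→Band F, ClearBand→Band G, PeakComm→Band E, VistaNet→Band A = $4512M.
No other one-to-one assignment exceeds $4714M.
TerraLink's own top band is Band A ($342M), but forcing TerraLink→Band A and reassigning the rest optimally gives only $4420M — worse by 294.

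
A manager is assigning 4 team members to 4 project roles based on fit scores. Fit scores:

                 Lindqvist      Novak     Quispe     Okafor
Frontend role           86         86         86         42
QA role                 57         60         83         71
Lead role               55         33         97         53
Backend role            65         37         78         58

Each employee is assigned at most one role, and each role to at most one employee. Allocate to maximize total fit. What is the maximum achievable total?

Optimal: Lindqvist→Backend role (65 pts), Novak→Frontend role (86 pts), Quispe→Lead role (97 pts), Okafor→QA role (71 pts) — total 65+86+97+71 = 319 pts.
No other one-to-one assignment exceeds 319 pts.

Maximum total: 319 pts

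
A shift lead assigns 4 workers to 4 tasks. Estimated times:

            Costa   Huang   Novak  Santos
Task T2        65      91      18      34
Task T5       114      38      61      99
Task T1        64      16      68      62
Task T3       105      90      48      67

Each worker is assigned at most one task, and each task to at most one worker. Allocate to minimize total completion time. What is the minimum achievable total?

This is a one-to-one assignment (minimum-cost bipartite matching).
Optimal: Costa→Task T1 (64 min), Huang→Task T5 (38 min), Novak→Task T3 (48 min), Santos→Task T2 (34 min) — total 64+38+48+34 = 184 min.
Column-greedy (each task in turn goes to its cheapest remaining worker) gives 223 min, worse by 39.

Minimum total: 184 min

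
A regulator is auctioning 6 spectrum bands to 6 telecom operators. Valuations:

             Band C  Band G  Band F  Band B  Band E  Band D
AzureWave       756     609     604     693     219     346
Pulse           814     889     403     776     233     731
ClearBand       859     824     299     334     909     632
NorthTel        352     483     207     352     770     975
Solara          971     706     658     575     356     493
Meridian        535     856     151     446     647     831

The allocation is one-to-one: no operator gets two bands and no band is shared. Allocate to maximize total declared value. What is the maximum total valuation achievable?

This is a one-to-one assignment (maximum-weight bipartite matching).
Optimal: AzureWave→Band F ($604M), Pulse→Band B ($776M), ClearBand→Band E ($909M), NorthTel→Band D ($975M), Solara→Band C ($971M), Meridian→Band G ($856M) — total 604+776+909+975+971+856 = $5091M.
Row-greedy (each operator in turn takes its best remaining band) gives $4633M, worse by 458.

Maximum total: $5091M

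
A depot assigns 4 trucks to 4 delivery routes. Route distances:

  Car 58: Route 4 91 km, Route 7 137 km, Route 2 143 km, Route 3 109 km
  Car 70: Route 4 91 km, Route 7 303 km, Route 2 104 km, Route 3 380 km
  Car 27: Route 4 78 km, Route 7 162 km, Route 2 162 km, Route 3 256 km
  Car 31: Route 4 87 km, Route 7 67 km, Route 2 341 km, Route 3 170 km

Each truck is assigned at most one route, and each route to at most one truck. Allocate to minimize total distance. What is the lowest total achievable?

Min total: 358 km

Optimal: Car 58→Route 3 (109 km), Car 70→Route 2 (104 km), Car 27→Route 4 (78 km), Car 31→Route 7 (67 km) — total 109+104+78+67 = 358 km.
Row-greedy (each truck in turn takes its cheapest remaining route) gives 527 km, worse by 169.
Next-best assignment: Car 58→Route 3, Car 70→Route 4, Car 27→Route 2, Car 31→Route 7 = 429 km.
Swapping Car 70↔Car 58 (Car 70→Route 3 380 km, Car 58→Route 2 143 km) adds 310.
Checked against all permutations: 358 km is optimal.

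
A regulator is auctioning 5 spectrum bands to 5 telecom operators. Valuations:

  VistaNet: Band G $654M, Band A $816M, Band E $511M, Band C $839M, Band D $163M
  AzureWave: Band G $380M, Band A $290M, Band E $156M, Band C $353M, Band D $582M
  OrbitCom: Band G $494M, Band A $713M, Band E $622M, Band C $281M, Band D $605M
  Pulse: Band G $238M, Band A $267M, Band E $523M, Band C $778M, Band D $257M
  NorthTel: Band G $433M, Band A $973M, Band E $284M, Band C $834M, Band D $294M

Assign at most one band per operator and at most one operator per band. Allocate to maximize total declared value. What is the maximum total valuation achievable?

Max total: $3609M

Optimal: VistaNet→Band G ($654M), AzureWave→Band D ($582M), OrbitCom→Band E ($622M), Pulse→Band C ($778M), NorthTel→Band A ($973M) — total 654+582+622+778+973 = $3609M.
Row-greedy (each operator in turn takes its best remaining band) gives $3090M, worse by 519.
Next-best assignment: VistaNet→Band C, AzureWave→Band D, OrbitCom→Band G, Pulse→Band E, NorthTel→Band A = $3411M.
Every other assignment is strictly worse.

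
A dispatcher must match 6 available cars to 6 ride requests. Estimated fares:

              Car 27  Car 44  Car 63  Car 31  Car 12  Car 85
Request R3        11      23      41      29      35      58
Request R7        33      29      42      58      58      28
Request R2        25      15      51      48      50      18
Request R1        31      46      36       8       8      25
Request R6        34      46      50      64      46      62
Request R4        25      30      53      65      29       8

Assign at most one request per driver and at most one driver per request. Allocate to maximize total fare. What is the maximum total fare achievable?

Optimal: Car 27→Request R6 ($34), Car 44→Request R1 ($46), Car 63→Request R2 ($51), Car 31→Request R4 ($65), Car 12→Request R7 ($58), Car 85→Request R3 ($58) — total 34+46+51+65+58+58 = $312.
Next-best assignment: Car 27→Request R1, Car 44→Request R6, Car 63→Request R2, Car 31→Request R4, Car 12→Request R7, Car 85→Request R3 = $309.
No other one-to-one assignment exceeds $312.

Maximum total: $312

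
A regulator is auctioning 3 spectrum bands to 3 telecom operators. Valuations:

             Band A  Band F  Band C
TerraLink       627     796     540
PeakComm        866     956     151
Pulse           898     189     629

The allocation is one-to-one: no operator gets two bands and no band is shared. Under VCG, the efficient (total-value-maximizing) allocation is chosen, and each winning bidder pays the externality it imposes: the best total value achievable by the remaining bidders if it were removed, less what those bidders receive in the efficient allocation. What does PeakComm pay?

PeakComm pays $256M.

Efficient allocation: TerraLink→Band C ($540M), PeakComm→Band F ($956M), Pulse→Band A ($898M); total welfare W = $2394M.
PeakComm receives Band F at value $956M, so the others get W − 956 = $1438M.
Without PeakComm: best allocation of the remaining 2 bidders over all 3 bands is TerraLink→Band F ($796M), Pulse→Band A ($898M), total $1694M.
VCG payment = (others' best without PeakComm) − (others' welfare with PeakComm) = 1694 − 1438 = $256M.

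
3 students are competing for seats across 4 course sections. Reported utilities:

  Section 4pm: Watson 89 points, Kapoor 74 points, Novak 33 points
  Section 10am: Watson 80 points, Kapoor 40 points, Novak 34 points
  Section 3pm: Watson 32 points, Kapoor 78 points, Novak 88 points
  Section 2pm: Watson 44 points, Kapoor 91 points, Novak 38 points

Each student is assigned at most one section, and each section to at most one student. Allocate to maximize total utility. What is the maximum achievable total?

Optimal: Watson→Section 4pm (89 points), Kapoor→Section 2pm (91 points), Novak→Section 3pm (88 points) — total 89+91+88 = 268 points.
Column-greedy (each section in turn goes to its best remaining student) gives 217 points, worse by 51.
Swapping Novak↔Kapoor (Novak→Section 2pm 38 points, Kapoor→Section 3pm 78 points) loses 63.

Max total: 268 points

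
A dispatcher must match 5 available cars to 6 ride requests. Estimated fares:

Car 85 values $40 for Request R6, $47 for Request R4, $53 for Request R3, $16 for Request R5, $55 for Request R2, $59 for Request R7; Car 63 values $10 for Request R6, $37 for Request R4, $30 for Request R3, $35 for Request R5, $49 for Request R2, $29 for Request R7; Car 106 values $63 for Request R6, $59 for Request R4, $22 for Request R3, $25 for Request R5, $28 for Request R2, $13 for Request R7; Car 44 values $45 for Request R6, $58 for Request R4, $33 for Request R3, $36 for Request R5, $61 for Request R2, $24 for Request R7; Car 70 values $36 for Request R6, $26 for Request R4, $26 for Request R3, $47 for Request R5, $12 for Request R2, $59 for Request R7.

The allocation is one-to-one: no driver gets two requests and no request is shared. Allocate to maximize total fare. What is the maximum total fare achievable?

Optimal: Car 85→Request R3 ($53), Car 63→Request R2 ($49), Car 106→Request R6 ($63), Car 44→Request R4 ($58), Car 70→Request R7 ($59) — total 53+49+63+58+59 = $282.
Row-greedy (each driver in turn takes its best remaining request) gives $276, worse by 6.
Next-best assignment: Car 85→Request R7, Car 63→Request R2, Car 106→Request R6, Car 44→Request R4, Car 70→Request R5 = $276.
Swapping Car 63↔Car 44 (Car 63→Request R4 $37, Car 44→Request R2 $61) loses 9.
No other one-to-one assignment exceeds $282.

Maximum total: $282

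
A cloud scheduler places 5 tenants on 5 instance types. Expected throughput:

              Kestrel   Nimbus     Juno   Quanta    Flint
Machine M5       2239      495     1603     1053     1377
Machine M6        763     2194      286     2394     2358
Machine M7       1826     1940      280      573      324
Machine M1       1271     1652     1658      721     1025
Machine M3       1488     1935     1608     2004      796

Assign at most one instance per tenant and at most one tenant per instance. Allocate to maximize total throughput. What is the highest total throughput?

This is a one-to-one assignment (maximum-weight bipartite matching).
Optimal: Kestrel→Machine M5 (2239 ops/s), Nimbus→Machine M7 (1940 ops/s), Juno→Machine M1 (1658 ops/s), Quanta→Machine M3 (2004 ops/s), Flint→Machine M6 (2358 ops/s) — total 2239+1940+1658+2004+2358 = 10199 ops/s.
Row-greedy (each tenant in turn takes its best remaining instance) gives 8419 ops/s, worse by 1780.

Max total: 10199 ops/s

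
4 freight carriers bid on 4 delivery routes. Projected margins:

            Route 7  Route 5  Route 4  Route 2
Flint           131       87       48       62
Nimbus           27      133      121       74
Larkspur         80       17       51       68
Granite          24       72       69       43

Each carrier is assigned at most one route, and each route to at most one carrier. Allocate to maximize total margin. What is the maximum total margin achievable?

Maximum total: $401k

This is the linear assignment problem.
Optimal: Flint→Route 7 ($131k), Nimbus→Route 5 ($133k), Larkspur→Route 2 ($68k), Granite→Route 4 ($69k) — total 131+133+68+69 = $401k.
Next-best assignment: Flint→Route 7, Nimbus→Route 4, Larkspur→Route 2, Granite→Route 5 = $392k.
Every other assignment is strictly worse.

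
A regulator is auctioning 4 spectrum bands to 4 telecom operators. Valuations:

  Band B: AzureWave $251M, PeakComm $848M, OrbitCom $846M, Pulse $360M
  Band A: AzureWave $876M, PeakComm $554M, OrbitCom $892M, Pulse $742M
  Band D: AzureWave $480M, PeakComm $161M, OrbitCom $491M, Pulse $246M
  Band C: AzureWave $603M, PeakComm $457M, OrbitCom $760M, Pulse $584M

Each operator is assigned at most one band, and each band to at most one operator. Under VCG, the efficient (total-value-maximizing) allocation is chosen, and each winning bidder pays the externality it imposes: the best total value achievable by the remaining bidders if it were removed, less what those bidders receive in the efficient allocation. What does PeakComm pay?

Efficient allocation: AzureWave→Band D ($480M), PeakComm→Band B ($848M), OrbitCom→Band C ($760M), Pulse→Band A ($742M); total welfare W = $2830M.
PeakComm receives Band B at value $848M, so the others get W − 848 = $1982M.
Without PeakComm: best allocation of the remaining 3 bidders over all 4 bands is AzureWave→Band A ($876M), OrbitCom→Band B ($846M), Pulse→Band C ($584M), total $2306M.
VCG payment = (others' best without PeakComm) − (others' welfare with PeakComm) = 2306 − 1982 = $324M.

PeakComm pays $324M.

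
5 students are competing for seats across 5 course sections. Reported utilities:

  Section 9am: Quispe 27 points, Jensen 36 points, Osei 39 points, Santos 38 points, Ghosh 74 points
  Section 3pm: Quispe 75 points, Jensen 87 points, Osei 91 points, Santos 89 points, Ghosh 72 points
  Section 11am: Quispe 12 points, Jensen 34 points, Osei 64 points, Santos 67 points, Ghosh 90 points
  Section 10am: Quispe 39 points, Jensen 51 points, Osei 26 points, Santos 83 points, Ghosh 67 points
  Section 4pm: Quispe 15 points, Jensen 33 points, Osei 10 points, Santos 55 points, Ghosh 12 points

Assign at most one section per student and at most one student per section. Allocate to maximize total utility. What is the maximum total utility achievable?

Optimal: Quispe→Section 3pm (75 points), Jensen→Section 4pm (33 points), Osei→Section 11am (64 points), Santos→Section 10am (83 points), Ghosh→Section 9am (74 points) — total 75+33+64+83+74 = 329 points.
Row-greedy (each student in turn takes its best remaining section) gives 319 points, worse by 10.
Swapping Santos↔Ghosh (Santos→Section 9am 38 points, Ghosh→Section 10am 67 points) loses 52.
No other one-to-one assignment exceeds 329 points.

Max total: 329 points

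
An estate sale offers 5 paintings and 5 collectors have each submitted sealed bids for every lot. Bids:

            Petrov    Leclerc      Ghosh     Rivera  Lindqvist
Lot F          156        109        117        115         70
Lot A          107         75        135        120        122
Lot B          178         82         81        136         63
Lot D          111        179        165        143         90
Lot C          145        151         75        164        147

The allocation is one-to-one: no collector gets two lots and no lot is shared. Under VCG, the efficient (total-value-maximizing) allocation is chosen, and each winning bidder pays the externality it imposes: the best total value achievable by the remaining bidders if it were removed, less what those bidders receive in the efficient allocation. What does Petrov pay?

Efficient allocation: Petrov→Lot B ($178), Leclerc→Lot D ($179), Ghosh→Lot F ($117), Rivera→Lot C ($164), Lindqvist→Lot A ($122); total welfare W = $760.
Petrov receives Lot B at value $178, so the others get W − 178 = $582.
Without Petrov: best allocation of the remaining 4 bidders over all 5 lots is Leclerc→Lot D ($179), Ghosh→Lot A ($135), Rivera→Lot B ($136), Lindqvist→Lot C ($147), total $597.
VCG payment = (others' best without Petrov) − (others' welfare with Petrov) = 597 − 582 = $15.

Petrov pays $15.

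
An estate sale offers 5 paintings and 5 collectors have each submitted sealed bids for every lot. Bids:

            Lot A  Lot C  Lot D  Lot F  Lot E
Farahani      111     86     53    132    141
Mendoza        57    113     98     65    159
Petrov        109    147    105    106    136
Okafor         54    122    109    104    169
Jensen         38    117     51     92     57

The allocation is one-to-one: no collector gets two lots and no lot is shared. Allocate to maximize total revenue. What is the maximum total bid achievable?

Optimal: Farahani→Lot F ($132), Mendoza→Lot E ($159), Petrov→Lot A ($109), Okafor→Lot D ($109), Jensen→Lot C ($117) — total 132+159+109+109+117 = $626.
Next-best assignment: Farahani→Lot F, Mendoza→Lot D, Petrov→Lot A, Okafor→Lot E, Jensen→Lot C = $625.
Every other assignment is strictly worse.

Maximum total: $626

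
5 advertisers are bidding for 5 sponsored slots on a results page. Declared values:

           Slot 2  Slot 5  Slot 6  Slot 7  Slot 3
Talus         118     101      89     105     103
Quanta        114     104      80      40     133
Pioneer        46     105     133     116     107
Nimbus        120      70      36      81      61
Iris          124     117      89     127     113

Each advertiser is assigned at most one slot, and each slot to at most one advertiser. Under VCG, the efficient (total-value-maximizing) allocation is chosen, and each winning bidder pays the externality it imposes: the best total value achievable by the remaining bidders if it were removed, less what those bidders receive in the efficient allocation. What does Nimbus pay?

Nimbus pays $17.

Efficient allocation: Talus→Slot 5 ($101), Quanta→Slot 3 ($133), Pioneer→Slot 6 ($133), Nimbus→Slot 2 ($120), Iris→Slot 7 ($127); total welfare W = $614.
Nimbus receives Slot 2 at value $120, so the others get W − 120 = $494.
Without Nimbus: best allocation of the remaining 4 bidders over all 5 slots is Talus→Slot 2 ($118), Quanta→Slot 3 ($133), Pioneer→Slot 6 ($133), Iris→Slot 7 ($127), total $511.
VCG payment = (others' best without Nimbus) − (others' welfare with Nimbus) = 511 − 494 = $17.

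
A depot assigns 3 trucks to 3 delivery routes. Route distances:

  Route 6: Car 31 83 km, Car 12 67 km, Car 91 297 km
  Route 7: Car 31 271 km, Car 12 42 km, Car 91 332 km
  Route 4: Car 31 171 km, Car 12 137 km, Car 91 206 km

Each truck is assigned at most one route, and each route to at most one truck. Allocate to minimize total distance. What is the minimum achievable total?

Optimal: Car 31→Route 6 (83 km), Car 12→Route 7 (42 km), Car 91→Route 4 (206 km) — total 83+42+206 = 331 km.
Column-greedy (each route in turn goes to its cheapest remaining truck) gives 544 km, worse by 213.
No other one-to-one assignment undercuts 331 km.

Min total: 331 km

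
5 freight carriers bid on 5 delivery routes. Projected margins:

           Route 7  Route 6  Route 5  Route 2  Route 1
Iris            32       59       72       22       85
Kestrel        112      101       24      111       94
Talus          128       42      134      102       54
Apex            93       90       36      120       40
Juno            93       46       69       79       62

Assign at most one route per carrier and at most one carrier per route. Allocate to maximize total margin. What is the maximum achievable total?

This is the linear assignment problem.
Optimal: Iris→Route 1 ($85k), Kestrel→Route 6 ($101k), Talus→Route 5 ($134k), Apex→Route 2 ($120k), Juno→Route 7 ($93k) — total 85+101+134+120+93 = $533k.
Row-greedy (each carrier in turn takes its best remaining route) gives $497k, worse by 36.
Swapping Talus↔Apex (Talus→Route 2 $102k, Apex→Route 5 $36k) loses 116.
Checked against all permutations: $533k is optimal.

Maximum total: $533k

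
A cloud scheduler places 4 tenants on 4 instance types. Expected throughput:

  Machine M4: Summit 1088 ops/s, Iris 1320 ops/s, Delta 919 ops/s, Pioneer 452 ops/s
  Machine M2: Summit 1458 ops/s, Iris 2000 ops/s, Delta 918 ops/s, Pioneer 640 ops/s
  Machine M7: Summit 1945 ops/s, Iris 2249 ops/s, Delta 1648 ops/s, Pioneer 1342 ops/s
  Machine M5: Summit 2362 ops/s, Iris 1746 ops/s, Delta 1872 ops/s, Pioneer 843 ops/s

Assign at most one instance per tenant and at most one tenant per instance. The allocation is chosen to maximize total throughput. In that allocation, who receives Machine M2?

Iris receives Machine M2.

This is the linear assignment problem.
Optimal: Summit→Machine M5 (2362 ops/s), Iris→Machine M2 (2000 ops/s), Delta→Machine M4 (919 ops/s), Pioneer→Machine M7 (1342 ops/s) — total 2362+2000+919+1342 = 6623 ops/s.
Row-greedy (each tenant in turn takes its best remaining instance) gives 6170 ops/s, worse by 453.
Swapping Delta↔Summit (Delta→Machine M5 1872 ops/s, Summit→Machine M4 1088 ops/s) loses 321.
Iris's own top instance is Machine M7 (2249 ops/s), but forcing Iris→Machine M7 and reassigning the rest optimally gives only 6170 ops/s — worse by 453.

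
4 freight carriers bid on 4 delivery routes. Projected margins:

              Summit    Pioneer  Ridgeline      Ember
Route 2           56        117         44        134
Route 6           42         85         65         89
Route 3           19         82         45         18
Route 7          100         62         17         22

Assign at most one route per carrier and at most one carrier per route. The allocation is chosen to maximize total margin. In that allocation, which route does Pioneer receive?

Pioneer receives Route 3.

Optimal: Summit→Route 7 ($100k), Pioneer→Route 3 ($82k), Ridgeline→Route 6 ($65k), Ember→Route 2 ($134k) — total 100+82+65+134 = $381k.
Swapping Summit↔Pioneer (Summit→Route 3 $19k, Pioneer→Route 7 $62k) loses 101.
Every other assignment is strictly worse.
Pioneer's own top route is Route 2 ($117k), but forcing Pioneer→Route 2 and reassigning the rest optimally gives only $351k — worse by 30.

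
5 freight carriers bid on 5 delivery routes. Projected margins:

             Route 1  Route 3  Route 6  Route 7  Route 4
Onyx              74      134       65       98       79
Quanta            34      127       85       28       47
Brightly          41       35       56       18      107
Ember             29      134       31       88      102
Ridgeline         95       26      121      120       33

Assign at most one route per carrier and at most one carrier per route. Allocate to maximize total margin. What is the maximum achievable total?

Optimal: Onyx→Route 1 ($74k), Quanta→Route 6 ($85k), Brightly→Route 4 ($107k), Ember→Route 3 ($134k), Ridgeline→Route 7 ($120k) — total 74+85+107+134+120 = $520k.
Column-greedy (each route in turn goes to its best remaining carrier) gives $509k, worse by 11.
Next-best assignment: Onyx→Route 7, Quanta→Route 6, Brightly→Route 4, Ember→Route 3, Ridgeline→Route 1 = $519k.

Max total: $520k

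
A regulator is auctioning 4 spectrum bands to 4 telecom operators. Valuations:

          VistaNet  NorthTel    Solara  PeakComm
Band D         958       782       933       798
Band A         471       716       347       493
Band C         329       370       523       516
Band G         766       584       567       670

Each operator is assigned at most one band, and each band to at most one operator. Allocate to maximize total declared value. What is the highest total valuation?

Maximum total: $2931M

This is the linear assignment problem.
Optimal: VistaNet→Band G ($766M), NorthTel→Band A ($716M), Solara→Band D ($933M), PeakComm→Band C ($516M) — total 766+716+933+516 = $2931M.
Row-greedy (each operator in turn takes its best remaining band) gives $2757M, worse by 174.
Swapping Solara↔PeakComm (Solara→Band C $523M, PeakComm→Band D $798M) loses 128.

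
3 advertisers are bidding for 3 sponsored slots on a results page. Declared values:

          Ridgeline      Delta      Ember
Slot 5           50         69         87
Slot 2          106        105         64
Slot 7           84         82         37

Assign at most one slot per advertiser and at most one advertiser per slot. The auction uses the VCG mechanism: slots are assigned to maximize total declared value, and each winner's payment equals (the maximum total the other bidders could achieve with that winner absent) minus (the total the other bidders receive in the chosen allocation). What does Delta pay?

Delta pays $22.

Efficient allocation: Ridgeline→Slot 7 ($84), Delta→Slot 2 ($105), Ember→Slot 5 ($87); total welfare W = $276.
Delta receives Slot 2 at value $105, so the others get W − 105 = $171.
Without Delta: best allocation of the remaining 2 bidders over all 3 slots is Ridgeline→Slot 2 ($106), Ember→Slot 5 ($87), total $193.
VCG payment = (others' best without Delta) − (others' welfare with Delta) = 193 − 171 = $22.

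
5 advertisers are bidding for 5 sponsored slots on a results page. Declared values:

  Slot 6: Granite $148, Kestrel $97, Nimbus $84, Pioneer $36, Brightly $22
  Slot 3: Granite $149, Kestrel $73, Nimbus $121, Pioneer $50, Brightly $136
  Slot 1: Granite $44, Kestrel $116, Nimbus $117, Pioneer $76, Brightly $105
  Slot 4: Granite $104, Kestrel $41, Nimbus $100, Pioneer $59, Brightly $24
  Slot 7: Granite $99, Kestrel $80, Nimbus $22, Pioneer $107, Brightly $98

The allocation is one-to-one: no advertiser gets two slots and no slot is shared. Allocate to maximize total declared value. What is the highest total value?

Optimal: Granite→Slot 6 ($148), Kestrel→Slot 1 ($116), Nimbus→Slot 4 ($100), Pioneer→Slot 7 ($107), Brightly→Slot 3 ($136) — total 148+116+100+107+136 = $607.

Max total: $607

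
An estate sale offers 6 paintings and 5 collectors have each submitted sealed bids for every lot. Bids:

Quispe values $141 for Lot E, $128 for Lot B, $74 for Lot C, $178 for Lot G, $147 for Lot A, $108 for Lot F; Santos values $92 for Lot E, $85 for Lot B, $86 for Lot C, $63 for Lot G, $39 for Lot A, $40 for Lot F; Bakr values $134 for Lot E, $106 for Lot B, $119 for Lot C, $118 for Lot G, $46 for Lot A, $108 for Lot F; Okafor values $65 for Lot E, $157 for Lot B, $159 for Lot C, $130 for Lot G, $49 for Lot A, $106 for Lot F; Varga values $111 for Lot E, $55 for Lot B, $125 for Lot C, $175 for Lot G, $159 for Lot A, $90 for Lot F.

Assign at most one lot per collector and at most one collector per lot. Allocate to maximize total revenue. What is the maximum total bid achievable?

This is the linear assignment problem.
Optimal: Quispe→Lot G ($178), Santos→Lot B ($85), Bakr→Lot E ($134), Okafor→Lot C ($159), Varga→Lot A ($159) — total 178+85+134+159+159 = $715.
Row-greedy (each collector in turn takes its best remaining lot) gives $705, worse by 10.
Swapping Santos↔Bakr (Santos→Lot E $92, Bakr→Lot B $106) loses 21.
Every other assignment is strictly worse.

Max total: $715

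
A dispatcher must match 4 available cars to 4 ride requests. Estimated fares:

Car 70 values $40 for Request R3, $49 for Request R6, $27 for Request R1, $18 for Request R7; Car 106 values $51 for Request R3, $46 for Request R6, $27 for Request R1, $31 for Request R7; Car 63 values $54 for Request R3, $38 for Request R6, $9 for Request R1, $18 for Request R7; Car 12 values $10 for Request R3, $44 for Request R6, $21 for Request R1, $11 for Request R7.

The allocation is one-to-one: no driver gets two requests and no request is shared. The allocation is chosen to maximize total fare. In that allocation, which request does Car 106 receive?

Treat this as an assignment problem: match each driver to one request.
Optimal: Car 70→Request R1 ($27), Car 106→Request R7 ($31), Car 63→Request R3 ($54), Car 12→Request R6 ($44) — total 27+31+54+44 = $156.
Row-greedy (each driver in turn takes its best remaining request) gives $139, worse by 17.
Next-best assignment: Car 70→Request R6, Car 106→Request R7, Car 63→Request R3, Car 12→Request R1 = $155.
Checked against all permutations: $156 is optimal.
Car 106's own top request is Request R3 ($51), but forcing Car 106→Request R3 and reassigning the rest optimally gives only $140 — worse by 16.

Car 106 receives Request R7.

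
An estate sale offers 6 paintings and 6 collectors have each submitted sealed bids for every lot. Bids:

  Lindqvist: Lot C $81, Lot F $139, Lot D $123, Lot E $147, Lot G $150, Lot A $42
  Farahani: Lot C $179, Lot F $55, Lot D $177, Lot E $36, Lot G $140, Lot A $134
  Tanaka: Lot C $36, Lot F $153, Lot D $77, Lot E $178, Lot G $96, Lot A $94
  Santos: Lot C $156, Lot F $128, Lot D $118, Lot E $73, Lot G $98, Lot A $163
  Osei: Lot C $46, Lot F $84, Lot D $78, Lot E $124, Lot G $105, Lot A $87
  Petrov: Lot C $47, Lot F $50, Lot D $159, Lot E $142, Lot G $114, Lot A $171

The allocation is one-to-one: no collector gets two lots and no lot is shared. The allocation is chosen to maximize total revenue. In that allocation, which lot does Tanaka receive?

Optimal: Lindqvist→Lot G ($150), Farahani→Lot D ($177), Tanaka→Lot F ($153), Santos→Lot C ($156), Osei→Lot E ($124), Petrov→Lot A ($171) — total 150+177+153+156+124+171 = $931.
Row-greedy (each collector in turn takes its best remaining lot) gives $913, worse by 18.
Next-best assignment: Lindqvist→Lot G, Farahani→Lot C, Tanaka→Lot F, Santos→Lot A, Osei→Lot E, Petrov→Lot D = $928.
Checked against all permutations: $931 is optimal.
Tanaka's own top lot is Lot E ($178), but forcing Tanaka→Lot E and reassigning the rest optimally gives only $926 — worse by 5.

Tanaka receives Lot F.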